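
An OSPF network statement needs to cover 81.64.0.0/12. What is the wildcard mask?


Subnet mask: 255.240.0.0
Wildcard = 255.255.255.255 - subnet mask
255 - 255 = 0
255 - 240 = 15
255 - 0 = 255
255 - 0 = 255
Wildcard: 0.15.255.255


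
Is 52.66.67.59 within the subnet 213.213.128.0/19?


Subnet network: 213.213.128.0
Test IP AND mask: 52.66.64.0
No, 52.66.67.59 is not in 213.213.128.0/19


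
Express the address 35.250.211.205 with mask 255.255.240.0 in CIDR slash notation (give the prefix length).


Binary: 11111111.11111111.11110000.00000000
Count leading 1s
Prefix: /20


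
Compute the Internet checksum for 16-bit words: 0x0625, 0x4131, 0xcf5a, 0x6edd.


Sum all words (with carry folding):
+ 0x0625 = 0x0625
+ 0x4131 = 0x4756
+ 0xcf5a = 0x16b1
+ 0x6edd = 0x858e
One's complement: ~0x858e
Checksum = 0x7a71


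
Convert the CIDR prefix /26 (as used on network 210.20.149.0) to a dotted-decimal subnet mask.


/26 means 26 network bits, 6 host bits
Binary: 11111111111111111111111111000000
Mask: 255.255.255.192


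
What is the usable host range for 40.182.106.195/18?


Network: 40.182.64.0
Broadcast: 40.182.127.255
First usable = network + 1
Last usable = broadcast - 1
Range: 40.182.64.1 to 40.182.127.254


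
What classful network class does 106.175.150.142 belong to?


First octet: 106
Binary: 01101010
0xxxxxxx -> Class A (1-126)
Class A, default mask 255.0.0.0 (/8)


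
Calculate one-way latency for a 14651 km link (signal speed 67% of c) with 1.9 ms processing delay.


Speed = 0.67 * 3e5 km/s = 201000 km/s
Propagation delay = 14651 / 201000 = 0.0729 s = 72.8905 ms
Processing delay = 1.9 ms
Total one-way latency = 74.7905 ms


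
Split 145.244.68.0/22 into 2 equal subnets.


New prefix = 22 + 1 = 23
Each subnet has 512 addresses
  145.244.68.0/23
  145.244.70.0/23
Subnets: 145.244.68.0/23, 145.244.70.0/23


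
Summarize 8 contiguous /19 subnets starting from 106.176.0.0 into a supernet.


Original prefix: /19
Number of subnets: 8 = 2^3
New prefix = 19 - 3 = 16
Supernet: 106.176.0.0/16


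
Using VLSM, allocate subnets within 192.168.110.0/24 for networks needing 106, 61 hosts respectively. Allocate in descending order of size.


106 hosts -> /25 (126 usable): 192.168.110.0/25
61 hosts -> /26 (62 usable): 192.168.110.128/26
Allocation: 192.168.110.0/25 (106 hosts, 126 usable); 192.168.110.128/26 (61 hosts, 62 usable)


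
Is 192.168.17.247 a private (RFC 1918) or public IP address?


RFC 1918 private ranges:
  10.0.0.0/8 (10.0.0.0 - 10.255.255.255)
  172.16.0.0/12 (172.16.0.0 - 172.31.255.255)
  192.168.0.0/16 (192.168.0.0 - 192.168.255.255)
Private (in 192.168.0.0/16)


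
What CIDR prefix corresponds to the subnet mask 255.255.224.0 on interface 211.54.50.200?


Binary: 11111111.11111111.11100000.00000000
Count leading 1s
Prefix: /19


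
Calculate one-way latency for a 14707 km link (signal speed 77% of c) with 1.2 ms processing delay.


Speed = 0.77 * 3e5 km/s = 231000 km/s
Propagation delay = 14707 / 231000 = 0.0637 s = 63.6667 ms
Processing delay = 1.2 ms
Total one-way latency = 64.8667 ms


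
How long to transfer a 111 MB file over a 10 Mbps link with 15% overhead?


Effective throughput = 10 * (1 - 15/100) = 8.5 Mbps
File size in Mb = 111 * 8 = 888 Mb
Time = 888 / 8.5
Time = 104.4706 seconds


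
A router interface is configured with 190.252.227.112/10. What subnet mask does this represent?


/10 means 10 network bits, 22 host bits
Binary: 11111111110000000000000000000000
Mask: 255.192.0.0


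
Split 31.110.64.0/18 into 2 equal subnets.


New prefix = 18 + 1 = 19
Each subnet has 8192 addresses
  31.110.64.0/19
  31.110.96.0/19
Subnets: 31.110.64.0/19, 31.110.96.0/19


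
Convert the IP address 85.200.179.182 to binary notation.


85 = 01010101
200 = 11001000
179 = 10110011
182 = 10110110
Binary: 01010101.11001000.10110011.10110110


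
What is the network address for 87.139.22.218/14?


IP:   01010111.10001011.00010110.11011010
Mask: 11111111.11111100.00000000.00000000
AND operation:
Net:  01010111.10001000.00000000.00000000
Network: 87.136.0.0/14


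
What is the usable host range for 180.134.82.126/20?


Network: 180.134.80.0
Broadcast: 180.134.95.255
First usable = network + 1
Last usable = broadcast - 1
Range: 180.134.80.1 to 180.134.95.254


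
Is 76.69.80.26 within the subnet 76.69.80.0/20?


Subnet network: 76.69.80.0
Test IP AND mask: 76.69.80.0
Yes, 76.69.80.26 is in 76.69.80.0/20


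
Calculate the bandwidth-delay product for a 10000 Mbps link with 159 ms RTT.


BDP = bandwidth * RTT
= 10000 Mbps * 159 ms
= 10000 * 1e6 * 159 / 1000 bits
= 1590000000 bits
= 198750000 bytes
= 194091.7969 KB
BDP = 1590000000 bits (198750000 bytes)


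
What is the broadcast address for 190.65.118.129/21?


Network: 190.65.112.0/21
Host bits = 11
Set all host bits to 1:
Broadcast: 190.65.119.255


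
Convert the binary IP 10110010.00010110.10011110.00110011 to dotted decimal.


10110010 = 178
00010110 = 22
10011110 = 158
00110011 = 51
IP: 178.22.158.51


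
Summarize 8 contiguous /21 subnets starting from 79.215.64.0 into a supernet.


Original prefix: /21
Number of subnets: 8 = 2^3
New prefix = 21 - 3 = 18
Supernet: 79.215.64.0/18


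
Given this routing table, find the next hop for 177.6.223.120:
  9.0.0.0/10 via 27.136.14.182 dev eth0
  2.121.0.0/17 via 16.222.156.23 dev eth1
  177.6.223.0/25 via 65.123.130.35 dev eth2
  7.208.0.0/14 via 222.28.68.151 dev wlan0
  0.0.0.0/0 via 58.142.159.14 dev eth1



Longest prefix match for 177.6.223.120:
  /10 9.0.0.0: no
  /17 2.121.0.0: no
  /25 177.6.223.0: MATCH
  /14 7.208.0.0: no
  /0 0.0.0.0: MATCH
Selected: next-hop 65.123.130.35 via eth2 (matched /25)


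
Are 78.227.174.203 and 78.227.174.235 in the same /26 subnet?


Mask: 255.255.255.192
78.227.174.203 AND mask = 78.227.174.192
78.227.174.235 AND mask = 78.227.174.192
Yes, same subnet (78.227.174.192)


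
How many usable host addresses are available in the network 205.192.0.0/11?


Host bits = 32 - 11 = 21
Total addresses = 2^21 = 2097152
Usable = total - 2 (network and broadcast)
Usable hosts: 2097150


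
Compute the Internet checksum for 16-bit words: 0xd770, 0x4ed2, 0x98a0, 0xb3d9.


Sum all words (with carry folding):
+ 0xd770 = 0xd770
+ 0x4ed2 = 0x2643
+ 0x98a0 = 0xbee3
+ 0xb3d9 = 0x72bd
One's complement: ~0x72bd
Checksum = 0x8d42


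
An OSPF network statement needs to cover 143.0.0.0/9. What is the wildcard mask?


Subnet mask: 255.128.0.0
Wildcard = 255.255.255.255 - subnet mask
255 - 255 = 0
255 - 128 = 127
255 - 0 = 255
255 - 0 = 255
Wildcard: 0.127.255.255


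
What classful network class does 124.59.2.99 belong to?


First octet: 124
Binary: 01111100
0xxxxxxx -> Class A (1-126)
Class A, default mask 255.0.0.0 (/8)


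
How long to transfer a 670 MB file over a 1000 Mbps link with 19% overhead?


Effective throughput = 1000 * (1 - 19/100) = 810 Mbps
File size in Mb = 670 * 8 = 5360 Mb
Time = 5360 / 810
Time = 6.6173 seconds


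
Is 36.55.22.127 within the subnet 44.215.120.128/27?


Subnet network: 44.215.120.128
Test IP AND mask: 36.55.22.96
No, 36.55.22.127 is not in 44.215.120.128/27


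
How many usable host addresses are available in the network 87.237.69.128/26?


Host bits = 32 - 26 = 6
Total addresses = 2^6 = 64
Usable = total - 2 (network and broadcast)
Usable hosts: 62


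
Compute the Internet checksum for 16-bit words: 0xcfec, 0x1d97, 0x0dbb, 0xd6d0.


Sum all words (with carry folding):
+ 0xcfec = 0xcfec
+ 0x1d97 = 0xed83
+ 0x0dbb = 0xfb3e
+ 0xd6d0 = 0xd20f
One's complement: ~0xd20f
Checksum = 0x2df0


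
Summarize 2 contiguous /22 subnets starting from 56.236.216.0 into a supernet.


Original prefix: /22
Number of subnets: 2 = 2^1
New prefix = 22 - 1 = 21
Supernet: 56.236.216.0/21


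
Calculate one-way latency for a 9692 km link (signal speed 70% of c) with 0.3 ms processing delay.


Speed = 0.7 * 3e5 km/s = 210000 km/s
Propagation delay = 9692 / 210000 = 0.0462 s = 46.1524 ms
Processing delay = 0.3 ms
Total one-way latency = 46.4524 ms


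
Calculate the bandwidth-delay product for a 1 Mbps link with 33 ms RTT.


BDP = bandwidth * RTT
= 1 Mbps * 33 ms
= 1 * 1e6 * 33 / 1000 bits
= 33000 bits
= 4125 bytes
= 4.0283 KB
BDP = 33000 bits (4125 bytes)


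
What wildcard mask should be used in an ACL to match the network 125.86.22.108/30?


Subnet mask: 255.255.255.252
Wildcard = 255.255.255.255 - subnet mask
255 - 255 = 0
255 - 255 = 0
255 - 255 = 0
255 - 252 = 3
Wildcard: 0.0.0.3


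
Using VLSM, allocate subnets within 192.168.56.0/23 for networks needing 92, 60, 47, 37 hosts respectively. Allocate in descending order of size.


92 hosts -> /25 (126 usable): 192.168.56.0/25
60 hosts -> /26 (62 usable): 192.168.56.128/26
47 hosts -> /26 (62 usable): 192.168.56.192/26
37 hosts -> /26 (62 usable): 192.168.57.0/26
Allocation: 192.168.56.0/25 (92 hosts, 126 usable); 192.168.56.128/26 (60 hosts, 62 usable); 192.168.56.192/26 (47 hosts, 62 usable); 192.168.57.0/26 (37 hosts, 62 usable)


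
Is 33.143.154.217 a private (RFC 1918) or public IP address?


RFC 1918 private ranges:
  10.0.0.0/8 (10.0.0.0 - 10.255.255.255)
  172.16.0.0/12 (172.16.0.0 - 172.31.255.255)
  192.168.0.0/16 (192.168.0.0 - 192.168.255.255)
Public (not in any RFC 1918 range)


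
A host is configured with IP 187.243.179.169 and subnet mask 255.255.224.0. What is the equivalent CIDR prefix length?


Binary: 11111111.11111111.11100000.00000000
Count leading 1s
Prefix: /19


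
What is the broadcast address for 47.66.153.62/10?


Network: 47.64.0.0/10
Host bits = 22
Set all host bits to 1:
Broadcast: 47.127.255.255


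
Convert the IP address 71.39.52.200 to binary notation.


71 = 01000111
39 = 00100111
52 = 00110100
200 = 11001000
Binary: 01000111.00100111.00110100.11001000


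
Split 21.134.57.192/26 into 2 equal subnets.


New prefix = 26 + 1 = 27
Each subnet has 32 addresses
  21.134.57.192/27
  21.134.57.224/27
Subnets: 21.134.57.192/27, 21.134.57.224/27


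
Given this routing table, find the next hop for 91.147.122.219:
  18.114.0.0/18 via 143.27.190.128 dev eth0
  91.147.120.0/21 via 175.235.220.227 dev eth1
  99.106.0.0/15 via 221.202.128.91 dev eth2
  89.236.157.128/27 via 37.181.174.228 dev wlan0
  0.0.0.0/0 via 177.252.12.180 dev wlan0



Longest prefix match for 91.147.122.219:
  /18 18.114.0.0: no
  /21 91.147.120.0: MATCH
  /15 99.106.0.0: no
  /27 89.236.157.128: no
  /0 0.0.0.0: MATCH
Selected: next-hop 175.235.220.227 via eth1 (matched /21)


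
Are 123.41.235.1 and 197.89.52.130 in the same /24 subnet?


Mask: 255.255.255.0
123.41.235.1 AND mask = 123.41.235.0
197.89.52.130 AND mask = 197.89.52.0
No, different subnets (123.41.235.0 vs 197.89.52.0)


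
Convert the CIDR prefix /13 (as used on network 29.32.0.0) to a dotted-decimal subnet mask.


/13 means 13 network bits, 19 host bits
Binary: 11111111111110000000000000000000
Mask: 255.248.0.0


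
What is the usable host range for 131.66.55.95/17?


Network: 131.66.0.0
Broadcast: 131.66.127.255
First usable = network + 1
Last usable = broadcast - 1
Range: 131.66.0.1 to 131.66.127.254


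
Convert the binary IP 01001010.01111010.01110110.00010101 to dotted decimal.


01001010 = 74
01111010 = 122
01110110 = 118
00010101 = 21
IP: 74.122.118.21


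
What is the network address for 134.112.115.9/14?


IP:   10000110.01110000.01110011.00001001
Mask: 11111111.11111100.00000000.00000000
AND operation:
Net:  10000110.01110000.00000000.00000000
Network: 134.112.0.0/14


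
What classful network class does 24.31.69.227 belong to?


First octet: 24
Binary: 00011000
0xxxxxxx -> Class A (1-126)
Class A, default mask 255.0.0.0 (/8)


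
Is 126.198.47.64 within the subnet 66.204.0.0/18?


Subnet network: 66.204.0.0
Test IP AND mask: 126.198.0.0
No, 126.198.47.64 is not in 66.204.0.0/18


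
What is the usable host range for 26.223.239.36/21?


Network: 26.223.232.0
Broadcast: 26.223.239.255
First usable = network + 1
Last usable = broadcast - 1
Range: 26.223.232.1 to 26.223.239.254


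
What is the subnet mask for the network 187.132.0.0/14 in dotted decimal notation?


/14 means 14 network bits, 18 host bits
Binary: 11111111111111000000000000000000
Mask: 255.252.0.0


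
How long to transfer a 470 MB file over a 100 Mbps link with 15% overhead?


Effective throughput = 100 * (1 - 15/100) = 85 Mbps
File size in Mb = 470 * 8 = 3760 Mb
Time = 3760 / 85
Time = 44.2353 seconds


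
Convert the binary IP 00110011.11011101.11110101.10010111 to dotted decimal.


00110011 = 51
11011101 = 221
11110101 = 245
10010111 = 151
IP: 51.221.245.151


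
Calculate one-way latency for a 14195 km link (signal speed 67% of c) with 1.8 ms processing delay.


Speed = 0.67 * 3e5 km/s = 201000 km/s
Propagation delay = 14195 / 201000 = 0.0706 s = 70.6219 ms
Processing delay = 1.8 ms
Total one-way latency = 72.4219 ms


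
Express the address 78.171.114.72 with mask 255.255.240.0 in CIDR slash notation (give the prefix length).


Binary: 11111111.11111111.11110000.00000000
Count leading 1s
Prefix: /20


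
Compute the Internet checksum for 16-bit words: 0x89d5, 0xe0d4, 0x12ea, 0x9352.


Sum all words (with carry folding):
+ 0x89d5 = 0x89d5
+ 0xe0d4 = 0x6aaa
+ 0x12ea = 0x7d94
+ 0x9352 = 0x10e7
One's complement: ~0x10e7
Checksum = 0xef18


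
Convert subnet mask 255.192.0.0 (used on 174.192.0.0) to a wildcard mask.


Subnet mask: 255.192.0.0
Wildcard = 255.255.255.255 - subnet mask
255 - 255 = 0
255 - 192 = 63
255 - 0 = 255
255 - 0 = 255
Wildcard: 0.63.255.255


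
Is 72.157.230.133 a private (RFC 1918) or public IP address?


RFC 1918 private ranges:
  10.0.0.0/8 (10.0.0.0 - 10.255.255.255)
  172.16.0.0/12 (172.16.0.0 - 172.31.255.255)
  192.168.0.0/16 (192.168.0.0 - 192.168.255.255)
Public (not in any RFC 1918 range)


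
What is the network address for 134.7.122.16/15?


IP:   10000110.00000111.01111010.00010000
Mask: 11111111.11111110.00000000.00000000
AND operation:
Net:  10000110.00000110.00000000.00000000
Network: 134.6.0.0/15


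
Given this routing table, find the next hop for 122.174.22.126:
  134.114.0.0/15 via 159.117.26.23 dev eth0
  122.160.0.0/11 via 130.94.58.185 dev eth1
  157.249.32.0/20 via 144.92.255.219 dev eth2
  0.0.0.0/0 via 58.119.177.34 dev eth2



Longest prefix match for 122.174.22.126:
  /15 134.114.0.0: no
  /11 122.160.0.0: MATCH
  /20 157.249.32.0: no
  /0 0.0.0.0: MATCH
Selected: next-hop 130.94.58.185 via eth1 (matched /11)


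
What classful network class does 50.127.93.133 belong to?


First octet: 50
Binary: 00110010
0xxxxxxx -> Class A (1-126)
Class A, default mask 255.0.0.0 (/8)


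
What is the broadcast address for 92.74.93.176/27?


Network: 92.74.93.160/27
Host bits = 5
Set all host bits to 1:
Broadcast: 92.74.93.191


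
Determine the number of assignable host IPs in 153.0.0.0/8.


Host bits = 32 - 8 = 24
Total addresses = 2^24 = 16777216
Usable = total - 2 (network and broadcast)
Usable hosts: 16777214


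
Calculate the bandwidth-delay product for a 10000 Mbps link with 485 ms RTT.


BDP = bandwidth * RTT
= 10000 Mbps * 485 ms
= 10000 * 1e6 * 485 / 1000 bits
= 4850000000 bits
= 606250000 bytes
= 592041.0156 KB
BDP = 4850000000 bits (606250000 bytes)


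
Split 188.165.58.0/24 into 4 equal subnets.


New prefix = 24 + 2 = 26
Each subnet has 64 addresses
  188.165.58.0/26
  188.165.58.64/26
  188.165.58.128/26
  188.165.58.192/26
Subnets: 188.165.58.0/26, 188.165.58.64/26, 188.165.58.128/26, 188.165.58.192/26


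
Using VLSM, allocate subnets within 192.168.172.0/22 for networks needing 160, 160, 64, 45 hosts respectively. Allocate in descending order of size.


160 hosts -> /24 (254 usable): 192.168.172.0/24
160 hosts -> /24 (254 usable): 192.168.173.0/24
64 hosts -> /25 (126 usable): 192.168.174.0/25
45 hosts -> /26 (62 usable): 192.168.174.128/26
Allocation: 192.168.172.0/24 (160 hosts, 254 usable); 192.168.173.0/24 (160 hosts, 254 usable); 192.168.174.0/25 (64 hosts, 126 usable); 192.168.174.128/26 (45 hosts, 62 usable)


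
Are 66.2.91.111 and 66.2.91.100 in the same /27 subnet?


Mask: 255.255.255.224
66.2.91.111 AND mask = 66.2.91.96
66.2.91.100 AND mask = 66.2.91.96
Yes, same subnet (66.2.91.96)


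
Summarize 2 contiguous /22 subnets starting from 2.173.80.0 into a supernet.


Original prefix: /22
Number of subnets: 2 = 2^1
New prefix = 22 - 1 = 21
Supernet: 2.173.80.0/21


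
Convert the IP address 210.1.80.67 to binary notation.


210 = 11010010
1 = 00000001
80 = 01010000
67 = 01000011
Binary: 11010010.00000001.01010000.01000011


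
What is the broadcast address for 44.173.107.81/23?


Network: 44.173.106.0/23
Host bits = 9
Set all host bits to 1:
Broadcast: 44.173.107.255


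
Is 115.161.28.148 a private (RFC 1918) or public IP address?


RFC 1918 private ranges:
  10.0.0.0/8 (10.0.0.0 - 10.255.255.255)
  172.16.0.0/12 (172.16.0.0 - 172.31.255.255)
  192.168.0.0/16 (192.168.0.0 - 192.168.255.255)
Public (not in any RFC 1918 range)


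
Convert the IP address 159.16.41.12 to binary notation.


159 = 10011111
16 = 00010000
41 = 00101001
12 = 00001100
Binary: 10011111.00010000.00101001.00001100


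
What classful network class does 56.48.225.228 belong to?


First octet: 56
Binary: 00111000
0xxxxxxx -> Class A (1-126)
Class A, default mask 255.0.0.0 (/8)


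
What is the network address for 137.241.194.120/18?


IP:   10001001.11110001.11000010.01111000
Mask: 11111111.11111111.11000000.00000000
AND operation:
Net:  10001001.11110001.11000000.00000000
Network: 137.241.192.0/18


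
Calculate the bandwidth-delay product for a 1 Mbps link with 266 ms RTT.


BDP = bandwidth * RTT
= 1 Mbps * 266 ms
= 1 * 1e6 * 266 / 1000 bits
= 266000 bits
= 33250 bytes
= 32.4707 KB
BDP = 266000 bits (33250 bytes)


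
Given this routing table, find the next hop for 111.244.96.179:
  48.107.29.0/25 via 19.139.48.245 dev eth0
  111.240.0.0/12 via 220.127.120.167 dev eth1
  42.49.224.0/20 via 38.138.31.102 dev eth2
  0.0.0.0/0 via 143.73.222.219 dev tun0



Longest prefix match for 111.244.96.179:
  /25 48.107.29.0: no
  /12 111.240.0.0: MATCH
  /20 42.49.224.0: no
  /0 0.0.0.0: MATCH
Selected: next-hop 220.127.120.167 via eth1 (matched /12)


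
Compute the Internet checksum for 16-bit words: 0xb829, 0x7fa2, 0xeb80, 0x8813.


Sum all words (with carry folding):
+ 0xb829 = 0xb829
+ 0x7fa2 = 0x37cc
+ 0xeb80 = 0x234d
+ 0x8813 = 0xab60
One's complement: ~0xab60
Checksum = 0x549f


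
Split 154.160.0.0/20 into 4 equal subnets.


New prefix = 20 + 2 = 22
Each subnet has 1024 addresses
  154.160.0.0/22
  154.160.4.0/22
  154.160.8.0/22
  154.160.12.0/22
Subnets: 154.160.0.0/22, 154.160.4.0/22, 154.160.8.0/22, 154.160.12.0/22


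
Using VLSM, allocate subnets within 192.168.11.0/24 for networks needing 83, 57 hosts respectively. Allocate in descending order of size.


83 hosts -> /25 (126 usable): 192.168.11.0/25
57 hosts -> /26 (62 usable): 192.168.11.128/26
Allocation: 192.168.11.0/25 (83 hosts, 126 usable); 192.168.11.128/26 (57 hosts, 62 usable)


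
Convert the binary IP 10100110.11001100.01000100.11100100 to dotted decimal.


10100110 = 166
11001100 = 204
01000100 = 68
11100100 = 228
IP: 166.204.68.228


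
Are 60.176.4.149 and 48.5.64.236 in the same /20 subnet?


Mask: 255.255.240.0
60.176.4.149 AND mask = 60.176.0.0
48.5.64.236 AND mask = 48.5.64.0
No, different subnets (60.176.0.0 vs 48.5.64.0)


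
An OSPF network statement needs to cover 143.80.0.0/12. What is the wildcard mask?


Subnet mask: 255.240.0.0
Wildcard = 255.255.255.255 - subnet mask
255 - 255 = 0
255 - 240 = 15
255 - 0 = 255
255 - 0 = 255
Wildcard: 0.15.255.255


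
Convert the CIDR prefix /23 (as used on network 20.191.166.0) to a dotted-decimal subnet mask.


/23 means 23 network bits, 9 host bits
Binary: 11111111111111111111111000000000
Mask: 255.255.254.0


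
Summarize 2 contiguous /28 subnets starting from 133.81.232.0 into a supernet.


Original prefix: /28
Number of subnets: 2 = 2^1
New prefix = 28 - 1 = 27
Supernet: 133.81.232.0/27


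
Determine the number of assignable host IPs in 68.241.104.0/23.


Host bits = 32 - 23 = 9
Total addresses = 2^9 = 512
Usable = total - 2 (network and broadcast)
Usable hosts: 510


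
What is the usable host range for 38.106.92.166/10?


Network: 38.64.0.0
Broadcast: 38.127.255.255
First usable = network + 1
Last usable = broadcast - 1
Range: 38.64.0.1 to 38.127.255.254


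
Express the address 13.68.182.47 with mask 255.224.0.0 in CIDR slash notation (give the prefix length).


Binary: 11111111.11100000.00000000.00000000
Count leading 1s
Prefix: /11


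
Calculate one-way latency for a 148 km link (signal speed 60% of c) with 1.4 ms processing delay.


Speed = 0.6 * 3e5 km/s = 180000 km/s
Propagation delay = 148 / 180000 = 0.0008 s = 0.8222 ms
Processing delay = 1.4 ms
Total one-way latency = 2.2222 ms


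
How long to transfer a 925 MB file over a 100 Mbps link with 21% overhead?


Effective throughput = 100 * (1 - 21/100) = 79 Mbps
File size in Mb = 925 * 8 = 7400 Mb
Time = 7400 / 79
Time = 93.6709 seconds


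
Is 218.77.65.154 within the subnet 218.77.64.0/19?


Subnet network: 218.77.64.0
Test IP AND mask: 218.77.64.0
Yes, 218.77.65.154 is in 218.77.64.0/19


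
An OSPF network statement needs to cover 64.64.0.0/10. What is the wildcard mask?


Subnet mask: 255.192.0.0
Wildcard = 255.255.255.255 - subnet mask
255 - 255 = 0
255 - 192 = 63
255 - 0 = 255
255 - 0 = 255
Wildcard: 0.63.255.255


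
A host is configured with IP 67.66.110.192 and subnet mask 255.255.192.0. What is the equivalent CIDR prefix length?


Binary: 11111111.11111111.11000000.00000000
Count leading 1s
Prefix: /18


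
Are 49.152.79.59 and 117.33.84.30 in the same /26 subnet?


Mask: 255.255.255.192
49.152.79.59 AND mask = 49.152.79.0
117.33.84.30 AND mask = 117.33.84.0
No, different subnets (49.152.79.0 vs 117.33.84.0)


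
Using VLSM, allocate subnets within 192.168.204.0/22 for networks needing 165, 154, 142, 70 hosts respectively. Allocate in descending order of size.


165 hosts -> /24 (254 usable): 192.168.204.0/24
154 hosts -> /24 (254 usable): 192.168.205.0/24
142 hosts -> /24 (254 usable): 192.168.206.0/24
70 hosts -> /25 (126 usable): 192.168.207.0/25
Allocation: 192.168.204.0/24 (165 hosts, 254 usable); 192.168.205.0/24 (154 hosts, 254 usable); 192.168.206.0/24 (142 hosts, 254 usable); 192.168.207.0/25 (70 hosts, 126 usable)


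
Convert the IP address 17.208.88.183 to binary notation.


17 = 00010001
208 = 11010000
88 = 01011000
183 = 10110111
Binary: 00010001.11010000.01011000.10110111


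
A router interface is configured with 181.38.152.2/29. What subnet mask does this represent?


/29 means 29 network bits, 3 host bits
Binary: 11111111111111111111111111111000
Mask: 255.255.255.248


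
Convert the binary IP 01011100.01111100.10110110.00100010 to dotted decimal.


01011100 = 92
01111100 = 124
10110110 = 182
00100010 = 34
IP: 92.124.182.34


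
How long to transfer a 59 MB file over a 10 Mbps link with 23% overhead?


Effective throughput = 10 * (1 - 23/100) = 7.7 Mbps
File size in Mb = 59 * 8 = 472 Mb
Time = 472 / 7.7
Time = 61.2987 seconds


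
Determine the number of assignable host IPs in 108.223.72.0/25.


Host bits = 32 - 25 = 7
Total addresses = 2^7 = 128
Usable = total - 2 (network and broadcast)
Usable hosts: 126


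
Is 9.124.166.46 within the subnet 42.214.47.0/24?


Subnet network: 42.214.47.0
Test IP AND mask: 9.124.166.0
No, 9.124.166.46 is not in 42.214.47.0/24


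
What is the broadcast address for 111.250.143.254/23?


Network: 111.250.142.0/23
Host bits = 9
Set all host bits to 1:
Broadcast: 111.250.143.255


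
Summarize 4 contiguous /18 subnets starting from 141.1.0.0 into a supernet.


Original prefix: /18
Number of subnets: 4 = 2^2
New prefix = 18 - 2 = 16
Supernet: 141.1.0.0/16


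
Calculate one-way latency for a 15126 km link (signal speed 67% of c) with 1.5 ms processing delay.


Speed = 0.67 * 3e5 km/s = 201000 km/s
Propagation delay = 15126 / 201000 = 0.0753 s = 75.2537 ms
Processing delay = 1.5 ms
Total one-way latency = 76.7537 ms


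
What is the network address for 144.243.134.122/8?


IP:   10010000.11110011.10000110.01111010
Mask: 11111111.00000000.00000000.00000000
AND operation:
Net:  10010000.00000000.00000000.00000000
Network: 144.0.0.0/8


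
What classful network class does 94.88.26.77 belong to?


First octet: 94
Binary: 01011110
0xxxxxxx -> Class A (1-126)
Class A, default mask 255.0.0.0 (/8)


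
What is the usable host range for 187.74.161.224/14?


Network: 187.72.0.0
Broadcast: 187.75.255.255
First usable = network + 1
Last usable = broadcast - 1
Range: 187.72.0.1 to 187.75.255.254


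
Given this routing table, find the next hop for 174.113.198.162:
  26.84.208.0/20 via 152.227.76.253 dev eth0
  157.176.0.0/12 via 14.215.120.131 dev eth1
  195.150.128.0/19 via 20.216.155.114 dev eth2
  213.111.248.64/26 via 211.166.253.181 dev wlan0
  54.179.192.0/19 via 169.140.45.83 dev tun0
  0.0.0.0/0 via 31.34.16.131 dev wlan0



Longest prefix match for 174.113.198.162:
  /20 26.84.208.0: no
  /12 157.176.0.0: no
  /19 195.150.128.0: no
  /26 213.111.248.64: no
  /19 54.179.192.0: no
  /0 0.0.0.0: MATCH
Selected: next-hop 31.34.16.131 via wlan0 (matched /0)


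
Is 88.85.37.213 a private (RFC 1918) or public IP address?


RFC 1918 private ranges:
  10.0.0.0/8 (10.0.0.0 - 10.255.255.255)
  172.16.0.0/12 (172.16.0.0 - 172.31.255.255)
  192.168.0.0/16 (192.168.0.0 - 192.168.255.255)
Public (not in any RFC 1918 range)


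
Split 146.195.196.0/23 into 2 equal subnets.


New prefix = 23 + 1 = 24
Each subnet has 256 addresses
  146.195.196.0/24
  146.195.197.0/24
Subnets: 146.195.196.0/24, 146.195.197.0/24


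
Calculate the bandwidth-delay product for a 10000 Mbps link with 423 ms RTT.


BDP = bandwidth * RTT
= 10000 Mbps * 423 ms
= 10000 * 1e6 * 423 / 1000 bits
= 4230000000 bits
= 528750000 bytes
= 516357.4219 KB
BDP = 4230000000 bits (528750000 bytes)


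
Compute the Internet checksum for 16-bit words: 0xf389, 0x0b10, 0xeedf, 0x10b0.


Sum all words (with carry folding):
+ 0xf389 = 0xf389
+ 0x0b10 = 0xfe99
+ 0xeedf = 0xed79
+ 0x10b0 = 0xfe29
One's complement: ~0xfe29
Checksum = 0x01d6


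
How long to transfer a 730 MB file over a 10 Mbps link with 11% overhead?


Effective throughput = 10 * (1 - 11/100) = 8.9 Mbps
File size in Mb = 730 * 8 = 5840 Mb
Time = 5840 / 8.9
Time = 656.1798 seconds


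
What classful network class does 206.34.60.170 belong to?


First octet: 206
Binary: 11001110
110xxxxx -> Class C (192-223)
Class C, default mask 255.255.255.0 (/24)


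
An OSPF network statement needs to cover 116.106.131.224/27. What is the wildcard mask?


Subnet mask: 255.255.255.224
Wildcard = 255.255.255.255 - subnet mask
255 - 255 = 0
255 - 255 = 0
255 - 255 = 0
255 - 224 = 31
Wildcard: 0.0.0.31


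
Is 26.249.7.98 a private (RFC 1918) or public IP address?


RFC 1918 private ranges:
  10.0.0.0/8 (10.0.0.0 - 10.255.255.255)
  172.16.0.0/12 (172.16.0.0 - 172.31.255.255)
  192.168.0.0/16 (192.168.0.0 - 192.168.255.255)
Public (not in any RFC 1918 range)


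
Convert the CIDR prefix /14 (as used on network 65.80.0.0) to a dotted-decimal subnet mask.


/14 means 14 network bits, 18 host bits
Binary: 11111111111111000000000000000000
Mask: 255.252.0.0


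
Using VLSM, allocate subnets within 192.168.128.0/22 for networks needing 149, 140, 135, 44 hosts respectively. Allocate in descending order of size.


149 hosts -> /24 (254 usable): 192.168.128.0/24
140 hosts -> /24 (254 usable): 192.168.129.0/24
135 hosts -> /24 (254 usable): 192.168.130.0/24
44 hosts -> /26 (62 usable): 192.168.131.0/26
Allocation: 192.168.128.0/24 (149 hosts, 254 usable); 192.168.129.0/24 (140 hosts, 254 usable); 192.168.130.0/24 (135 hosts, 254 usable); 192.168.131.0/26 (44 hosts, 62 usable)


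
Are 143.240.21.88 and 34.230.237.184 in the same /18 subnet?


Mask: 255.255.192.0
143.240.21.88 AND mask = 143.240.0.0
34.230.237.184 AND mask = 34.230.192.0
No, different subnets (143.240.0.0 vs 34.230.192.0)


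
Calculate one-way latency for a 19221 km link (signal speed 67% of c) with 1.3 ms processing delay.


Speed = 0.67 * 3e5 km/s = 201000 km/s
Propagation delay = 19221 / 201000 = 0.0956 s = 95.6269 ms
Processing delay = 1.3 ms
Total one-way latency = 96.9269 ms


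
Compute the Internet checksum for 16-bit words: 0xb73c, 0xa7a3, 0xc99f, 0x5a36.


Sum all words (with carry folding):
+ 0xb73c = 0xb73c
+ 0xa7a3 = 0x5ee0
+ 0xc99f = 0x2880
+ 0x5a36 = 0x82b6
One's complement: ~0x82b6
Checksum = 0x7d49


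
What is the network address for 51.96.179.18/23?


IP:   00110011.01100000.10110011.00010010
Mask: 11111111.11111111.11111110.00000000
AND operation:
Net:  00110011.01100000.10110010.00000000
Network: 51.96.178.0/23


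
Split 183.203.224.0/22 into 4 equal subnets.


New prefix = 22 + 2 = 24
Each subnet has 256 addresses
  183.203.224.0/24
  183.203.225.0/24
  183.203.226.0/24
  183.203.227.0/24
Subnets: 183.203.224.0/24, 183.203.225.0/24, 183.203.226.0/24, 183.203.227.0/24


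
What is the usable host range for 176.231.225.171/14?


Network: 176.228.0.0
Broadcast: 176.231.255.255
First usable = network + 1
Last usable = broadcast - 1
Range: 176.228.0.1 to 176.231.255.254


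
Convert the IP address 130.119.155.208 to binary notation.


130 = 10000010
119 = 01110111
155 = 10011011
208 = 11010000
Binary: 10000010.01110111.10011011.11010000


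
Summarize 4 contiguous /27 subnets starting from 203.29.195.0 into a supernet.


Original prefix: /27
Number of subnets: 4 = 2^2
New prefix = 27 - 2 = 25
Supernet: 203.29.195.0/25


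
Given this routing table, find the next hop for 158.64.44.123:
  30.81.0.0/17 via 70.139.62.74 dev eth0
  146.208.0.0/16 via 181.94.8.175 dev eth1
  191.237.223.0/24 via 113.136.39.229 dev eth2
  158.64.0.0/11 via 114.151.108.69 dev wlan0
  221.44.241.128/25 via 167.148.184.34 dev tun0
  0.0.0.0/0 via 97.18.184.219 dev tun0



Longest prefix match for 158.64.44.123:
  /17 30.81.0.0: no
  /16 146.208.0.0: no
  /24 191.237.223.0: no
  /11 158.64.0.0: MATCH
  /25 221.44.241.128: no
  /0 0.0.0.0: MATCH
Selected: next-hop 114.151.108.69 via wlan0 (matched /11)


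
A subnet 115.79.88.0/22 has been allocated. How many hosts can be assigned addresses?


Host bits = 32 - 22 = 10
Total addresses = 2^10 = 1024
Usable = total - 2 (network and broadcast)
Usable hosts: 1022


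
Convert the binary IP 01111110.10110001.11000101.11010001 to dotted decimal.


01111110 = 126
10110001 = 177
11000101 = 197
11010001 = 209
IP: 126.177.197.209


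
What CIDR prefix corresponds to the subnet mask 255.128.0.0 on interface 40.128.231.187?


Binary: 11111111.10000000.00000000.00000000
Count leading 1s
Prefix: /9


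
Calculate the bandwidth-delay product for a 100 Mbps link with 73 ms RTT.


BDP = bandwidth * RTT
= 100 Mbps * 73 ms
= 100 * 1e6 * 73 / 1000 bits
= 7300000 bits
= 912500 bytes
= 891.1133 KB
BDP = 7300000 bits (912500 bytes)


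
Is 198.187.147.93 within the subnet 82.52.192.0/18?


Subnet network: 82.52.192.0
Test IP AND mask: 198.187.128.0
No, 198.187.147.93 is not in 82.52.192.0/18


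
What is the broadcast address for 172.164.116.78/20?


Network: 172.164.112.0/20
Host bits = 12
Set all host bits to 1:
Broadcast: 172.164.127.255


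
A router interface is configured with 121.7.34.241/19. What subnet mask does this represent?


/19 means 19 network bits, 13 host bits
Binary: 11111111111111111110000000000000
Mask: 255.255.224.0


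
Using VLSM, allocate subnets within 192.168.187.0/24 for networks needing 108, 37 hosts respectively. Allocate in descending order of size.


108 hosts -> /25 (126 usable): 192.168.187.0/25
37 hosts -> /26 (62 usable): 192.168.187.128/26
Allocation: 192.168.187.0/25 (108 hosts, 126 usable); 192.168.187.128/26 (37 hosts, 62 usable)


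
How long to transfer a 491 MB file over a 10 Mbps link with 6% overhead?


Effective throughput = 10 * (1 - 6/100) = 9.4 Mbps
File size in Mb = 491 * 8 = 3928 Mb
Time = 3928 / 9.4
Time = 417.8723 seconds


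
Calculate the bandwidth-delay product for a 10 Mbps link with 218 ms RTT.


BDP = bandwidth * RTT
= 10 Mbps * 218 ms
= 10 * 1e6 * 218 / 1000 bits
= 2180000 bits
= 272500 bytes
= 266.1133 KB
BDP = 2180000 bits (272500 bytes)


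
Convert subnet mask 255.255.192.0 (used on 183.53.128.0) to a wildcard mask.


Subnet mask: 255.255.192.0
Wildcard = 255.255.255.255 - subnet mask
255 - 255 = 0
255 - 255 = 0
255 - 192 = 63
255 - 0 = 255
Wildcard: 0.0.63.255


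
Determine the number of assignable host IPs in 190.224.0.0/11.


Host bits = 32 - 11 = 21
Total addresses = 2^21 = 2097152
Usable = total - 2 (network and broadcast)
Usable hosts: 2097150


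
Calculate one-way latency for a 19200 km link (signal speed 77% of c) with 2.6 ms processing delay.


Speed = 0.77 * 3e5 km/s = 231000 km/s
Propagation delay = 19200 / 231000 = 0.0831 s = 83.1169 ms
Processing delay = 2.6 ms
Total one-way latency = 85.7169 ms


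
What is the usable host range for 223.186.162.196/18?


Network: 223.186.128.0
Broadcast: 223.186.191.255
First usable = network + 1
Last usable = broadcast - 1
Range: 223.186.128.1 to 223.186.191.254


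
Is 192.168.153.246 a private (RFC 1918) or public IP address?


RFC 1918 private ranges:
  10.0.0.0/8 (10.0.0.0 - 10.255.255.255)
  172.16.0.0/12 (172.16.0.0 - 172.31.255.255)
  192.168.0.0/16 (192.168.0.0 - 192.168.255.255)
Private (in 192.168.0.0/16)


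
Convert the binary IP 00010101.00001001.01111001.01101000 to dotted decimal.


00010101 = 21
00001001 = 9
01111001 = 121
01101000 = 104
IP: 21.9.121.104


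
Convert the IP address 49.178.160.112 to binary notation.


49 = 00110001
178 = 10110010
160 = 10100000
112 = 01110000
Binary: 00110001.10110010.10100000.01110000


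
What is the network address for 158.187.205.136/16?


IP:   10011110.10111011.11001101.10001000
Mask: 11111111.11111111.00000000.00000000
AND operation:
Net:  10011110.10111011.00000000.00000000
Network: 158.187.0.0/16


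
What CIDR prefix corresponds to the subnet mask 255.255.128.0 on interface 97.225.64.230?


Binary: 11111111.11111111.10000000.00000000
Count leading 1s
Prefix: /17


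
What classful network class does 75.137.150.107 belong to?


First octet: 75
Binary: 01001011
0xxxxxxx -> Class A (1-126)
Class A, default mask 255.0.0.0 (/8)


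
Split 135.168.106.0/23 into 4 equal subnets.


New prefix = 23 + 2 = 25
Each subnet has 128 addresses
  135.168.106.0/25
  135.168.106.128/25
  135.168.107.0/25
  135.168.107.128/25
Subnets: 135.168.106.0/25, 135.168.106.128/25, 135.168.107.0/25, 135.168.107.128/25


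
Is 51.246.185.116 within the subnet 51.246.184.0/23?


Subnet network: 51.246.184.0
Test IP AND mask: 51.246.184.0
Yes, 51.246.185.116 is in 51.246.184.0/23


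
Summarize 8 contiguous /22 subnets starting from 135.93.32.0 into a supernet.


Original prefix: /22
Number of subnets: 8 = 2^3
New prefix = 22 - 3 = 19
Supernet: 135.93.32.0/19


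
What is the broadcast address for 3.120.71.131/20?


Network: 3.120.64.0/20
Host bits = 12
Set all host bits to 1:
Broadcast: 3.120.79.255


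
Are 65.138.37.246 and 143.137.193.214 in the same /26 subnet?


Mask: 255.255.255.192
65.138.37.246 AND mask = 65.138.37.192
143.137.193.214 AND mask = 143.137.193.192
No, different subnets (65.138.37.192 vs 143.137.193.192)


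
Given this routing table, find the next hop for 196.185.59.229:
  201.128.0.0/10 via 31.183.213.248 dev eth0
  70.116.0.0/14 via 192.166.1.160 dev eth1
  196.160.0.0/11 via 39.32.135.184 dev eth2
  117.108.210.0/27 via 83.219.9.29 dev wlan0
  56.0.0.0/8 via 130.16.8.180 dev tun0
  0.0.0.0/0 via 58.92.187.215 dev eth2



Longest prefix match for 196.185.59.229:
  /10 201.128.0.0: no
  /14 70.116.0.0: no
  /11 196.160.0.0: MATCH
  /27 117.108.210.0: no
  /8 56.0.0.0: no
  /0 0.0.0.0: MATCH
Selected: next-hop 39.32.135.184 via eth2 (matched /11)


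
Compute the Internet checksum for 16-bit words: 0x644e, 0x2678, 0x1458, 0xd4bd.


Sum all words (with carry folding):
+ 0x644e = 0x644e
+ 0x2678 = 0x8ac6
+ 0x1458 = 0x9f1e
+ 0xd4bd = 0x73dc
One's complement: ~0x73dc
Checksum = 0x8c23


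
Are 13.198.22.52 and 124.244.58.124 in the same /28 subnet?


Mask: 255.255.255.240
13.198.22.52 AND mask = 13.198.22.48
124.244.58.124 AND mask = 124.244.58.112
No, different subnets (13.198.22.48 vs 124.244.58.112)


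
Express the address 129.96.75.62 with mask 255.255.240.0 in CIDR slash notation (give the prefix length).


Binary: 11111111.11111111.11110000.00000000
Count leading 1s
Prefix: /20


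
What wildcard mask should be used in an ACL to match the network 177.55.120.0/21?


Subnet mask: 255.255.248.0
Wildcard = 255.255.255.255 - subnet mask
255 - 255 = 0
255 - 255 = 0
255 - 248 = 7
255 - 0 = 255
Wildcard: 0.0.7.255


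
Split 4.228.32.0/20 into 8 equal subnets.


New prefix = 20 + 3 = 23
Each subnet has 512 addresses
  4.228.32.0/23
  4.228.34.0/23
  4.228.36.0/23
  4.228.38.0/23
  4.228.40.0/23
  4.228.42.0/23
  4.228.44.0/23
  4.228.46.0/23
Subnets: 4.228.32.0/23, 4.228.34.0/23, 4.228.36.0/23, 4.228.38.0/23, 4.228.40.0/23, 4.228.42.0/23, 4.228.44.0/23, 4.228.46.0/23


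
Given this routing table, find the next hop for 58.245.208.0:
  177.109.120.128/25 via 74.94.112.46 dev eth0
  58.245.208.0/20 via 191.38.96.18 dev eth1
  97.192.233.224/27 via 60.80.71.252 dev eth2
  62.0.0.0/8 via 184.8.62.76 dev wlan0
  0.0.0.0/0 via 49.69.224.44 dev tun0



Longest prefix match for 58.245.208.0:
  /25 177.109.120.128: no
  /20 58.245.208.0: MATCH
  /27 97.192.233.224: no
  /8 62.0.0.0: no
  /0 0.0.0.0: MATCH
Selected: next-hop 191.38.96.18 via eth1 (matched /20)


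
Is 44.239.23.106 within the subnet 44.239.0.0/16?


Subnet network: 44.239.0.0
Test IP AND mask: 44.239.0.0
Yes, 44.239.23.106 is in 44.239.0.0/16


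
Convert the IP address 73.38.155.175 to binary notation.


73 = 01001001
38 = 00100110
155 = 10011011
175 = 10101111
Binary: 01001001.00100110.10011011.10101111


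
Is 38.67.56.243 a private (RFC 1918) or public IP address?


RFC 1918 private ranges:
  10.0.0.0/8 (10.0.0.0 - 10.255.255.255)
  172.16.0.0/12 (172.16.0.0 - 172.31.255.255)
  192.168.0.0/16 (192.168.0.0 - 192.168.255.255)
Public (not in any RFC 1918 range)


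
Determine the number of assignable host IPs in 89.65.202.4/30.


Host bits = 32 - 30 = 2
Total addresses = 2^2 = 4
Usable = total - 2 (network and broadcast)
Usable hosts: 2


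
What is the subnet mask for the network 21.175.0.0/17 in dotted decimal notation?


/17 means 17 network bits, 15 host bits
Binary: 11111111111111111000000000000000
Mask: 255.255.128.0


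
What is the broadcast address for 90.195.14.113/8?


Network: 90.0.0.0/8
Host bits = 24
Set all host bits to 1:
Broadcast: 90.255.255.255


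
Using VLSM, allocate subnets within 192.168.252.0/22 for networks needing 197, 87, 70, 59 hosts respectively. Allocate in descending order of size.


197 hosts -> /24 (254 usable): 192.168.252.0/24
87 hosts -> /25 (126 usable): 192.168.253.0/25
70 hosts -> /25 (126 usable): 192.168.253.128/25
59 hosts -> /26 (62 usable): 192.168.254.0/26
Allocation: 192.168.252.0/24 (197 hosts, 254 usable); 192.168.253.0/25 (87 hosts, 126 usable); 192.168.253.128/25 (70 hosts, 126 usable); 192.168.254.0/26 (59 hosts, 62 usable)
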